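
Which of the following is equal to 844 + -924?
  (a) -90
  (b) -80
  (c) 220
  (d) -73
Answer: b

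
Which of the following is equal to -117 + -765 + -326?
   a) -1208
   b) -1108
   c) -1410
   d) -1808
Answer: a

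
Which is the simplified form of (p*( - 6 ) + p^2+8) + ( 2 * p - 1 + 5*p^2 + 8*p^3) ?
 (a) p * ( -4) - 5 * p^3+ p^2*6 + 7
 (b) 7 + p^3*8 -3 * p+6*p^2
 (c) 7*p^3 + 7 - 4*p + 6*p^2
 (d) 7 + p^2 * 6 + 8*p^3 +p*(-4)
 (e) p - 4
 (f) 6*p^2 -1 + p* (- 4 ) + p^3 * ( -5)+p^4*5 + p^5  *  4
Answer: d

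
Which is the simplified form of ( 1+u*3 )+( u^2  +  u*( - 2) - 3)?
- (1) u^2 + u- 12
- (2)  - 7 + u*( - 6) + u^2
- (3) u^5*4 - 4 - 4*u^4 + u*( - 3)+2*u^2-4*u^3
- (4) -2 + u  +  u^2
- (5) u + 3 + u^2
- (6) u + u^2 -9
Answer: 4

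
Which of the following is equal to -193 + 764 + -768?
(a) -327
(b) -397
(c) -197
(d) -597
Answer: c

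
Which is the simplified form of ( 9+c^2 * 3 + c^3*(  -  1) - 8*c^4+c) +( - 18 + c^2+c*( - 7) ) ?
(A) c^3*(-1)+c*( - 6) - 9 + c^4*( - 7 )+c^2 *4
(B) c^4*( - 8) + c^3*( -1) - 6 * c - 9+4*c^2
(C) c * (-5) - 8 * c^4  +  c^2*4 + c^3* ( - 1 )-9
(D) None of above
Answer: B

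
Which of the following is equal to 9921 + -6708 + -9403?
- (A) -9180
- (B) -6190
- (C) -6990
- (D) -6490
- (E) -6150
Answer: B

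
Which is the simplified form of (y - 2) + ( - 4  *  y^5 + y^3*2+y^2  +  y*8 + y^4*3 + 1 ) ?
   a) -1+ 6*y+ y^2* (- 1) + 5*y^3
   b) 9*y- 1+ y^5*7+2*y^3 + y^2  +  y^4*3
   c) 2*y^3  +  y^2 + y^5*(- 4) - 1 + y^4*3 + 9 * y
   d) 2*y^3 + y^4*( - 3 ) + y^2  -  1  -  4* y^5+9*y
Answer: c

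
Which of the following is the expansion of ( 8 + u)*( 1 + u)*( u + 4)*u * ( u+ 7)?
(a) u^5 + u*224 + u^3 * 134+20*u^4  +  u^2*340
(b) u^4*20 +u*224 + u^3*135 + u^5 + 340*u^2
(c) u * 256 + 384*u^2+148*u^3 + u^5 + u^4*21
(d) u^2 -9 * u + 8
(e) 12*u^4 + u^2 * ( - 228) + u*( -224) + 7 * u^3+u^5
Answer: b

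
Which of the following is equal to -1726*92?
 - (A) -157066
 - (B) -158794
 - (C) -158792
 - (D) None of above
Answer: C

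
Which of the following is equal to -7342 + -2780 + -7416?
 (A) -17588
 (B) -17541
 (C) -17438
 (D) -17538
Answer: D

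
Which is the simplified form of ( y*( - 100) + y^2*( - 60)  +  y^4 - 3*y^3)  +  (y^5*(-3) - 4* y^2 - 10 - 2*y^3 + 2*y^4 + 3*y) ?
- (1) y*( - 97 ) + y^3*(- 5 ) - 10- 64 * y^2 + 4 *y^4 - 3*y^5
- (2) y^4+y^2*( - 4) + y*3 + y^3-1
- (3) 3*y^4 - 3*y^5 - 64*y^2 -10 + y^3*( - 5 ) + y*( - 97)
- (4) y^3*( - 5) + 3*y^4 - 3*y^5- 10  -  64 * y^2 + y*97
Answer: 3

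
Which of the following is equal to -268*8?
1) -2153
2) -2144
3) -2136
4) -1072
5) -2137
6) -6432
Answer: 2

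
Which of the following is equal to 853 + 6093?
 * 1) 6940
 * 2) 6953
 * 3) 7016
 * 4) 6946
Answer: 4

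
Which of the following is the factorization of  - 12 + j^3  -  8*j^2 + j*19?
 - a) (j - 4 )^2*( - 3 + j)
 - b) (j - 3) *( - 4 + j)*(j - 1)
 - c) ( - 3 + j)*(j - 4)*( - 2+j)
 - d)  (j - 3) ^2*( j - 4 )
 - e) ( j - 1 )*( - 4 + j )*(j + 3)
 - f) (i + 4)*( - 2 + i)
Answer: b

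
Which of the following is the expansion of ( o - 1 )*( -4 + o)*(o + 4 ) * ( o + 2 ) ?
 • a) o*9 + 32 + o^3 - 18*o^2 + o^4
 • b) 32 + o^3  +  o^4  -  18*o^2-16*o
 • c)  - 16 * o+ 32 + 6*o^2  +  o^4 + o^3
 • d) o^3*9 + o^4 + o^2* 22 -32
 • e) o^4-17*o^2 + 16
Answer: b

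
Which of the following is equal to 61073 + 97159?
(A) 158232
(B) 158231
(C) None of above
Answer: A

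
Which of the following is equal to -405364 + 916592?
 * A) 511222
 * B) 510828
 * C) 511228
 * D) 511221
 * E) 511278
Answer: C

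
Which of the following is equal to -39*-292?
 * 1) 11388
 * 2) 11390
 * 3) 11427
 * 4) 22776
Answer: 1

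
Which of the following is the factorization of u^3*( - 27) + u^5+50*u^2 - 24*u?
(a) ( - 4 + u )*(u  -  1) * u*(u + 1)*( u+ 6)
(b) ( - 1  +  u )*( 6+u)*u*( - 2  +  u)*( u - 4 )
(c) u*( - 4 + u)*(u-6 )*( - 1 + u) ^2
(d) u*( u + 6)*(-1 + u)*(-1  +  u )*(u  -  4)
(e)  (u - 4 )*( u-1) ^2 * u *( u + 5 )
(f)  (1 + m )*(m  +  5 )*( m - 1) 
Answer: d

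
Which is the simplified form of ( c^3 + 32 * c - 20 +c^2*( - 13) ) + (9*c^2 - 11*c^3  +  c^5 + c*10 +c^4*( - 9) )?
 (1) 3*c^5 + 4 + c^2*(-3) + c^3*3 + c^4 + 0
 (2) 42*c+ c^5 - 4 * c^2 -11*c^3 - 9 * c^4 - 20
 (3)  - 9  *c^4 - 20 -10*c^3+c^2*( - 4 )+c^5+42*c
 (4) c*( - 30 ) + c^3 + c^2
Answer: 3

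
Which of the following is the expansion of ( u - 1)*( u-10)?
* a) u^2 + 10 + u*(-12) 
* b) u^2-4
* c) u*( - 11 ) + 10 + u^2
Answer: c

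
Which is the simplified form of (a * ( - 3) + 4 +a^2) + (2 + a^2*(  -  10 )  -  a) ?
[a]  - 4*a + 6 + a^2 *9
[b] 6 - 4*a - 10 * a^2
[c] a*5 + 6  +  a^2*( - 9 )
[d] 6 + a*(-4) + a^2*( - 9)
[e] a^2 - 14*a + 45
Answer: d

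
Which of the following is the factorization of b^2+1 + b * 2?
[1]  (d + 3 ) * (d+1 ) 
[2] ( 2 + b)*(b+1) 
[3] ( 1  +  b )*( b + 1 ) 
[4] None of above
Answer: 3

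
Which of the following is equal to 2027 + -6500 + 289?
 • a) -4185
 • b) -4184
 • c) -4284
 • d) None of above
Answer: b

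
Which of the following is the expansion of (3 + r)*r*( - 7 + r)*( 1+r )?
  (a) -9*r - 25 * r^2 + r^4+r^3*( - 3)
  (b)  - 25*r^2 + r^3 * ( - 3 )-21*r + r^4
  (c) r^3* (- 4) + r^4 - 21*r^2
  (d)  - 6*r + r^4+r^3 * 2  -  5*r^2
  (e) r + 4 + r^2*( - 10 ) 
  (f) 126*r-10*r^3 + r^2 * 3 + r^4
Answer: b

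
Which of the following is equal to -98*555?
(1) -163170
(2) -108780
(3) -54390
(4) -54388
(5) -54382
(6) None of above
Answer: 3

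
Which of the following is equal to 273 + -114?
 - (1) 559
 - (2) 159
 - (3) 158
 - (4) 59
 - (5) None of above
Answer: 2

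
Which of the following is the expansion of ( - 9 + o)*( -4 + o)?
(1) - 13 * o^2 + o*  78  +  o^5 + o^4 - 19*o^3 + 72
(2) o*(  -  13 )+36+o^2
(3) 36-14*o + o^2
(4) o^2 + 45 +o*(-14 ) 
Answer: 2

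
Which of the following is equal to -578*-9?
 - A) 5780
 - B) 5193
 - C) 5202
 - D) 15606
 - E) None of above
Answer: C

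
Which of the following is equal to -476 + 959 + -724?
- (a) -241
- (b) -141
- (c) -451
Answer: a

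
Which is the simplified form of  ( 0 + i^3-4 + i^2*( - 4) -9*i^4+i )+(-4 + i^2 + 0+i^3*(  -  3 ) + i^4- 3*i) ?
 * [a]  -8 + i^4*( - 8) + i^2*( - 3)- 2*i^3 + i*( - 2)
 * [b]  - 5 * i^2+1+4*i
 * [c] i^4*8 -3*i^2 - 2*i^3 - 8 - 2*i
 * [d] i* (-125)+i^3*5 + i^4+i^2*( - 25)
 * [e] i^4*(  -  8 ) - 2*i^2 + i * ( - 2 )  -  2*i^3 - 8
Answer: a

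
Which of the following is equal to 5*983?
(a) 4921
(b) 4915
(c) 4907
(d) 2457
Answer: b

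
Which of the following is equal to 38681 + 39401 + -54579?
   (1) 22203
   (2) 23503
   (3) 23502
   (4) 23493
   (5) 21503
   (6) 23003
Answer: 2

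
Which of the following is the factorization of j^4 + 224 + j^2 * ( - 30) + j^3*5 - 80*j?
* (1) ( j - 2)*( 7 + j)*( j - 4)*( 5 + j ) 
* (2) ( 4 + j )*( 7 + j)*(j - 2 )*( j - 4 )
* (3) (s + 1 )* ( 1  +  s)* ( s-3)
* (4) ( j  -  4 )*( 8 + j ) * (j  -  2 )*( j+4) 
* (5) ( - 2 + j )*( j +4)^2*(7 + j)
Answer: 2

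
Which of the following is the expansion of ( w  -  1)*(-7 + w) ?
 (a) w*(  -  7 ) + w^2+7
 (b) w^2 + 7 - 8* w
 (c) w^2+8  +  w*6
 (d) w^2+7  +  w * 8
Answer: b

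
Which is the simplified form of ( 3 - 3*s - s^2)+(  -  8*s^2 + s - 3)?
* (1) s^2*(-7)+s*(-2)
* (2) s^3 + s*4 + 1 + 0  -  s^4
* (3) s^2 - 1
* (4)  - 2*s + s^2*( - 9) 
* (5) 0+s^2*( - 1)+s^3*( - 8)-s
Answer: 4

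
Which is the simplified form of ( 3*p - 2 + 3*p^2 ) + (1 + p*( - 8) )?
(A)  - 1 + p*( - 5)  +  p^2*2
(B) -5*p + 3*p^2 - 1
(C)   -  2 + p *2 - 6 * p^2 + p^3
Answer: B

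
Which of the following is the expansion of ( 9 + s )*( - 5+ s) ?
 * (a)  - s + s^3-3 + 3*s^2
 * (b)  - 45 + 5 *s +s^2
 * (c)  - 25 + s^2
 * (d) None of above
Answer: d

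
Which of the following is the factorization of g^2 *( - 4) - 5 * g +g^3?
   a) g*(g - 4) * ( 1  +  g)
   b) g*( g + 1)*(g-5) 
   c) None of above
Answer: b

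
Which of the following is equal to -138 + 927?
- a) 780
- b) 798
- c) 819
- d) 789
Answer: d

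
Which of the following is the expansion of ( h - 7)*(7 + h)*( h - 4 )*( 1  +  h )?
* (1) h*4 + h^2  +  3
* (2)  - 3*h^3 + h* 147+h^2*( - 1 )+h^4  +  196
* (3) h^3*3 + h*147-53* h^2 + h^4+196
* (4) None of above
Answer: 4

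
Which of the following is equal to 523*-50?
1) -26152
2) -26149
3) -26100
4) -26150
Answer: 4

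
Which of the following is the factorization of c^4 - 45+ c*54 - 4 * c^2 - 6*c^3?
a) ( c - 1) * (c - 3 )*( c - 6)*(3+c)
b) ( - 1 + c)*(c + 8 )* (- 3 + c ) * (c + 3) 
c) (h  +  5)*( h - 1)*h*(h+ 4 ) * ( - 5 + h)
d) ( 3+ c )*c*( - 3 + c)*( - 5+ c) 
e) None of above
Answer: e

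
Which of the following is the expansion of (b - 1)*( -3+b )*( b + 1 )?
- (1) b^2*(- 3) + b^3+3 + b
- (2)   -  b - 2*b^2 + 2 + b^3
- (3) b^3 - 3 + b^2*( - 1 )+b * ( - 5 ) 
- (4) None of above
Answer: 4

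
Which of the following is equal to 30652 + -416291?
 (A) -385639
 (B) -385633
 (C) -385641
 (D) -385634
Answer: A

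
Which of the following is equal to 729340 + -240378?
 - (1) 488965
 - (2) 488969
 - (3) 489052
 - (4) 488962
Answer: 4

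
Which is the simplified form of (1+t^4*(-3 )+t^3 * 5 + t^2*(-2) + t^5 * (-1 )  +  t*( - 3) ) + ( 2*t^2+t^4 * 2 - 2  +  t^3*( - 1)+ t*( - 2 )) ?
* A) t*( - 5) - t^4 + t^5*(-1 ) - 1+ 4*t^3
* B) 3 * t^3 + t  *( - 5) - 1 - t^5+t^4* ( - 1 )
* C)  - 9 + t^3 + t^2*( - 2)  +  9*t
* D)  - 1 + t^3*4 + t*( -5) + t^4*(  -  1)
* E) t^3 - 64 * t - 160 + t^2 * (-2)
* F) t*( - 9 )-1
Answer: A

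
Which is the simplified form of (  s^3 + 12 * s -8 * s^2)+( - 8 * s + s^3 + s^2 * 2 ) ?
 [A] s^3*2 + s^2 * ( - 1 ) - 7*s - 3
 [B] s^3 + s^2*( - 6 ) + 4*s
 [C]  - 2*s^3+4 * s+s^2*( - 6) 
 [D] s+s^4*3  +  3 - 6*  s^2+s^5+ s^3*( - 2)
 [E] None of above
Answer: E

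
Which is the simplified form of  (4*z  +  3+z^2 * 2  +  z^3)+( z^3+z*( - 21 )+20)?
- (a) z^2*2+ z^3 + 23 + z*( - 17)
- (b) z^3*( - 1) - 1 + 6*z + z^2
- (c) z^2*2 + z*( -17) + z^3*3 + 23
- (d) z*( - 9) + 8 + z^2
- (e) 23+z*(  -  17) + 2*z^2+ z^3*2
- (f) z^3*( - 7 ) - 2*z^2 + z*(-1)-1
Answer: e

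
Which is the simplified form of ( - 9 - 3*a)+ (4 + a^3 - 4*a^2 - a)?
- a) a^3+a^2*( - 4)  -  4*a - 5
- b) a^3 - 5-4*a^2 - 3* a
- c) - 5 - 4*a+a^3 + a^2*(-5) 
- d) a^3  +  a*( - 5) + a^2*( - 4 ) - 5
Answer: a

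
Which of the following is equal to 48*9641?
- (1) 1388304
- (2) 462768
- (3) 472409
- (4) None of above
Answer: 2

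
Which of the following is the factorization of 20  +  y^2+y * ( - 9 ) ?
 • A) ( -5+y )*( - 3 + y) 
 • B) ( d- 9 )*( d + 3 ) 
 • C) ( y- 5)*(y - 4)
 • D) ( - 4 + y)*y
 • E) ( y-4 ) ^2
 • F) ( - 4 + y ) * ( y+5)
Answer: C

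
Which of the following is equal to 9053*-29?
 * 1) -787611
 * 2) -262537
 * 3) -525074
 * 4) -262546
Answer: 2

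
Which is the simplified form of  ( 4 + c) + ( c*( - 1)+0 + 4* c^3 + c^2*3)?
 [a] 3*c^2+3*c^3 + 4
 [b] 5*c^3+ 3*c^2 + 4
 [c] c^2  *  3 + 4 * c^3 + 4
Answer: c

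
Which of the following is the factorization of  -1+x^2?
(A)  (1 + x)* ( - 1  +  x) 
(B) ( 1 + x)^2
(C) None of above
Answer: A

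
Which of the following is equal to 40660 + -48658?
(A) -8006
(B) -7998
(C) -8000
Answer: B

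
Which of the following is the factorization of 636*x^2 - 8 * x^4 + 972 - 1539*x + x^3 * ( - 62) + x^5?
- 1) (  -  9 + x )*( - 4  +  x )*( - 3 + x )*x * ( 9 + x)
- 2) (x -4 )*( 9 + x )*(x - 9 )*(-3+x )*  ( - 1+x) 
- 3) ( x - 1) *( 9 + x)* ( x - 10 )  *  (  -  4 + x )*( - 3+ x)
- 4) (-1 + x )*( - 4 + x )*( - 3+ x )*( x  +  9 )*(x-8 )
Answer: 2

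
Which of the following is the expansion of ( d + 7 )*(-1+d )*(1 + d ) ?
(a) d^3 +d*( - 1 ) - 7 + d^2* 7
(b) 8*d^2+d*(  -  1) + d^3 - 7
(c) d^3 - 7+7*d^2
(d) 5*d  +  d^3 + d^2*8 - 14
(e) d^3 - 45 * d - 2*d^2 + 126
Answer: a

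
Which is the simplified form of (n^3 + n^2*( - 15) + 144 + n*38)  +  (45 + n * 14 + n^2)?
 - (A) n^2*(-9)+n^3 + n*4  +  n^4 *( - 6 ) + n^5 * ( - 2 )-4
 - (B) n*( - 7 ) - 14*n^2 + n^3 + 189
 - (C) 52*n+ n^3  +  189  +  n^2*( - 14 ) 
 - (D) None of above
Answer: C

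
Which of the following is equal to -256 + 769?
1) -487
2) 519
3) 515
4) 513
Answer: 4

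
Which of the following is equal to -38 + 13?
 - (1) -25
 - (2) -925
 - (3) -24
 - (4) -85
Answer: 1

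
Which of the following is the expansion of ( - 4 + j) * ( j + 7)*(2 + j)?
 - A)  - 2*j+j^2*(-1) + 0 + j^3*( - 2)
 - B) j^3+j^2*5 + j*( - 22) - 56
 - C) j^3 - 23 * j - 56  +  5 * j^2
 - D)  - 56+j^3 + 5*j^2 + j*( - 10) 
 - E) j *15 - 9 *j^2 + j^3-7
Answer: B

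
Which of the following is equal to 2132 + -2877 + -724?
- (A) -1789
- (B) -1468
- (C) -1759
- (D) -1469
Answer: D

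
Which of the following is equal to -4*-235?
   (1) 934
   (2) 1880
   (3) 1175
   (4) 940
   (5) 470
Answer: 4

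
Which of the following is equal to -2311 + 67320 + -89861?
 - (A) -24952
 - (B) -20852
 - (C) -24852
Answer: C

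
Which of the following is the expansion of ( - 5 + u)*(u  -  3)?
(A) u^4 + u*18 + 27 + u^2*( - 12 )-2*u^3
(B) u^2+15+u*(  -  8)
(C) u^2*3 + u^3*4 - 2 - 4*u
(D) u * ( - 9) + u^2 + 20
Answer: B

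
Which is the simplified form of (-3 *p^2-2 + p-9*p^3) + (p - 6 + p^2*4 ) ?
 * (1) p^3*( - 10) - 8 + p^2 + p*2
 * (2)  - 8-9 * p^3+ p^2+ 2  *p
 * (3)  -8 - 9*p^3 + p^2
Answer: 2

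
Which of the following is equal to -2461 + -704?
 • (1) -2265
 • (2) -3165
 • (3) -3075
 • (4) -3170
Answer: 2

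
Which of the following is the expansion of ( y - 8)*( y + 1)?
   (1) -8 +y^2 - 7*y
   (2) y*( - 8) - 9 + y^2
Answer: 1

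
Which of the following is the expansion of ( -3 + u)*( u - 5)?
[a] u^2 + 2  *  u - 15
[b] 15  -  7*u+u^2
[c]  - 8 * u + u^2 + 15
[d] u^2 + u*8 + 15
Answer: c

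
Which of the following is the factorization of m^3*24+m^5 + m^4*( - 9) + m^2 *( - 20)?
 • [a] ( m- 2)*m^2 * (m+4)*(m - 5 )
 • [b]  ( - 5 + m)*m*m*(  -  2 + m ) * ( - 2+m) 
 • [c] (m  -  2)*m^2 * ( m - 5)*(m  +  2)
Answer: b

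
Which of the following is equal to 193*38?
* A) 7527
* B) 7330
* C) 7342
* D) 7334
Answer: D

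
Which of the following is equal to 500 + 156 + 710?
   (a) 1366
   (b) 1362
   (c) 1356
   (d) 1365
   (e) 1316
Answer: a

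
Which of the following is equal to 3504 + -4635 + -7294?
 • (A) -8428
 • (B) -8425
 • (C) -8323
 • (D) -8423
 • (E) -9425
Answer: B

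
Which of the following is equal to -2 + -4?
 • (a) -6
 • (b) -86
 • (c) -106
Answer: a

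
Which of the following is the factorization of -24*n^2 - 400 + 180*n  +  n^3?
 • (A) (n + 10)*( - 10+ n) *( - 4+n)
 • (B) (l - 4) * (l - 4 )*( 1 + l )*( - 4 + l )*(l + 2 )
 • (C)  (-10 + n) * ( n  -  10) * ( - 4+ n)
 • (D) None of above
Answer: C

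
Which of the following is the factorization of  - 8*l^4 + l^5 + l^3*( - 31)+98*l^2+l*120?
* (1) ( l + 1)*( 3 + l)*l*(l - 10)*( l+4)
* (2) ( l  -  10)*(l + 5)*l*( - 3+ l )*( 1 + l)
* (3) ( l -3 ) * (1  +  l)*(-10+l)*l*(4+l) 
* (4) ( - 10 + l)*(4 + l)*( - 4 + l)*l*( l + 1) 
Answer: 3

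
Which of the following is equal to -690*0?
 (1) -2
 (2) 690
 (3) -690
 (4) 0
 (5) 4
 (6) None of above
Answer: 4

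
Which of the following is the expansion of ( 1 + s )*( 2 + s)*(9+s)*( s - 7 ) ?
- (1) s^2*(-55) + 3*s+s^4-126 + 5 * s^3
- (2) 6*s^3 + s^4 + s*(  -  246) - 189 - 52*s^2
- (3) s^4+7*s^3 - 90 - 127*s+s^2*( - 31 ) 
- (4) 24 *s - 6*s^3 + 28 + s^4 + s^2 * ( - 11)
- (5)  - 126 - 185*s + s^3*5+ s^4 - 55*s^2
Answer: 5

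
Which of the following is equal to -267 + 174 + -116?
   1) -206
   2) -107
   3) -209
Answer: 3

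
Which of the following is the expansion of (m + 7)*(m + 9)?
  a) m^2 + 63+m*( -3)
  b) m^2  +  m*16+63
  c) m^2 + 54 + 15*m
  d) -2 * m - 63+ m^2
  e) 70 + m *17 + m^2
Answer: b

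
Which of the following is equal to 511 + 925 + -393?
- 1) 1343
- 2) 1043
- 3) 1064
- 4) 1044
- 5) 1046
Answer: 2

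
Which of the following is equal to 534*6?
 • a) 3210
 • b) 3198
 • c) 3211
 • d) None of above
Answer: d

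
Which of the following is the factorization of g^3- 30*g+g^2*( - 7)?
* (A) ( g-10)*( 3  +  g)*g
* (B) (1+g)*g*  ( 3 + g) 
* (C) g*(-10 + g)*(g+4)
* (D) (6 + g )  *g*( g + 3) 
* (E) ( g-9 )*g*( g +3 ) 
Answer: A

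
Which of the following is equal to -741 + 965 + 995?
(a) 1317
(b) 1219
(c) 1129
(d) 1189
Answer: b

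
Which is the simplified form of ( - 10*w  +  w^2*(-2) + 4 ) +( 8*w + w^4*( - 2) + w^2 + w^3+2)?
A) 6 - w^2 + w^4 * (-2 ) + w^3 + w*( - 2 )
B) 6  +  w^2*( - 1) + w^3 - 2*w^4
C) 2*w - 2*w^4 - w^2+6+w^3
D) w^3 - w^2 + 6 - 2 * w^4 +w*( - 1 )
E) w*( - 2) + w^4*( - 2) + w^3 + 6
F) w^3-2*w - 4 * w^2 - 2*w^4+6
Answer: A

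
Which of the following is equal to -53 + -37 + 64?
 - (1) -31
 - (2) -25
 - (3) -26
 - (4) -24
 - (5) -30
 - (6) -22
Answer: 3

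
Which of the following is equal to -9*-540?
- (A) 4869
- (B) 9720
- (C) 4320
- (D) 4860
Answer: D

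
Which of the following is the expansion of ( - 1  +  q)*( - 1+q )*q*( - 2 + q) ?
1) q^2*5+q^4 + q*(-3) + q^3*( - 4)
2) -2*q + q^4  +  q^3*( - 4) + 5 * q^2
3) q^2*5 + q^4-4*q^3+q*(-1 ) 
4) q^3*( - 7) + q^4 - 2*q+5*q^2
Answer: 2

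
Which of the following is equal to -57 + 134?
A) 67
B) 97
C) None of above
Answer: C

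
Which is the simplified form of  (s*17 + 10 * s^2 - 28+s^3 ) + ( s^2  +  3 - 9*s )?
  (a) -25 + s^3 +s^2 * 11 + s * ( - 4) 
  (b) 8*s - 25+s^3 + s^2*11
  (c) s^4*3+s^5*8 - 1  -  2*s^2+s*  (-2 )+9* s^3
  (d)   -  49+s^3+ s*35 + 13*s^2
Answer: b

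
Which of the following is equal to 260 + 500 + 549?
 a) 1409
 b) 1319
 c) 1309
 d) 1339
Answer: c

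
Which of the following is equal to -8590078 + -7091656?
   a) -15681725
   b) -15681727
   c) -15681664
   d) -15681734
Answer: d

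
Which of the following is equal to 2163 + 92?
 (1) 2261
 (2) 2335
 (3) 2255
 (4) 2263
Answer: 3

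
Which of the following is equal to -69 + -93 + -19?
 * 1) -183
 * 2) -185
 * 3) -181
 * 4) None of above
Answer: 3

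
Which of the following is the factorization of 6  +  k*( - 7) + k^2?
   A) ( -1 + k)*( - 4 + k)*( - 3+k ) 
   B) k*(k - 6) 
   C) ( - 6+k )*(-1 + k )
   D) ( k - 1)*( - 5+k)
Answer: C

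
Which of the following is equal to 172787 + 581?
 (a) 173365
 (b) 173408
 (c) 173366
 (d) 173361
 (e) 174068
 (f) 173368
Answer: f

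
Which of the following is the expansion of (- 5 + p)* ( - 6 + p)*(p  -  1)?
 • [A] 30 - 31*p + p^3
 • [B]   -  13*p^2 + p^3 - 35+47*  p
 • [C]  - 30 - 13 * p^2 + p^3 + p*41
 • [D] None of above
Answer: D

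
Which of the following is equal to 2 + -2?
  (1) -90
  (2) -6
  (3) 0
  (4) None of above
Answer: 3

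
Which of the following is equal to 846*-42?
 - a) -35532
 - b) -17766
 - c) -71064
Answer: a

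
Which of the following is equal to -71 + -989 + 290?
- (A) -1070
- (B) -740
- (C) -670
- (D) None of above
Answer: D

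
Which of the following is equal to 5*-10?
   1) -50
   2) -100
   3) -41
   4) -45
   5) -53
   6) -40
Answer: 1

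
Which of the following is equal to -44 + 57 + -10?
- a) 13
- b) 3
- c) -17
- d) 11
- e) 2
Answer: b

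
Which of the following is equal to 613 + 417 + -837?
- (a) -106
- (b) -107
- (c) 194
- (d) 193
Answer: d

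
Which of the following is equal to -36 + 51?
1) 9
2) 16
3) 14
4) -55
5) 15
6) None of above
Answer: 5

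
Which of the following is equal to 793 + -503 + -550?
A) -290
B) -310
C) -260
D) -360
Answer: C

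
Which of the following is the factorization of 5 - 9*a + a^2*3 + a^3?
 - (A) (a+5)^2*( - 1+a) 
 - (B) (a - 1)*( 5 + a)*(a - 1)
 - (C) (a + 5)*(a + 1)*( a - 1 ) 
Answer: B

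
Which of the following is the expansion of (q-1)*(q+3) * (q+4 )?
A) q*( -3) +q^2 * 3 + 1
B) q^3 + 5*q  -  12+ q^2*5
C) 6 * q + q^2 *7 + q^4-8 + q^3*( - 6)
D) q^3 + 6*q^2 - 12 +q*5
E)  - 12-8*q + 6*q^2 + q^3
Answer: D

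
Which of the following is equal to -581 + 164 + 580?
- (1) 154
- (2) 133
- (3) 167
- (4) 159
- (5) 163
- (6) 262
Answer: 5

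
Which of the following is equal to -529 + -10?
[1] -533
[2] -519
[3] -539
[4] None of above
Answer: 3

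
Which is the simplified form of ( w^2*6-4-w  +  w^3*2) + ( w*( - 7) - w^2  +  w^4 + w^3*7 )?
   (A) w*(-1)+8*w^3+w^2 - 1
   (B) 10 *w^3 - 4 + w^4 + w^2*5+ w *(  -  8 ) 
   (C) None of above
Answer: C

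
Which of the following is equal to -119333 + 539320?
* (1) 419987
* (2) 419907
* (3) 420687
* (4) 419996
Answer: 1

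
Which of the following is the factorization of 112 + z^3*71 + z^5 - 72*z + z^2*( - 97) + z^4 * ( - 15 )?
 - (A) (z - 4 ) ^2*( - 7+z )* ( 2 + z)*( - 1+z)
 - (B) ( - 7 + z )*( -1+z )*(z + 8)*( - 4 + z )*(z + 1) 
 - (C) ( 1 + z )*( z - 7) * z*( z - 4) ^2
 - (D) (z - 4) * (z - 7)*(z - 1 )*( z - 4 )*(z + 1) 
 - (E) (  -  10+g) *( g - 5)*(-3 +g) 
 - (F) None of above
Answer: D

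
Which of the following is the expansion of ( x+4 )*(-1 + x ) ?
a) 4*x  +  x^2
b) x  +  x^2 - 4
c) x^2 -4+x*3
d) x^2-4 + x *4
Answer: c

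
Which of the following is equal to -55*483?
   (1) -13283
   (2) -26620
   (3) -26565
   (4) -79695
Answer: 3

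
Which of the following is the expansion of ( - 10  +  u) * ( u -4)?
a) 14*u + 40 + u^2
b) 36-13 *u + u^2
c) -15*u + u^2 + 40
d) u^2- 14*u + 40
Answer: d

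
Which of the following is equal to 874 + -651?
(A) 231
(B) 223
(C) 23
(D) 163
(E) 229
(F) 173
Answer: B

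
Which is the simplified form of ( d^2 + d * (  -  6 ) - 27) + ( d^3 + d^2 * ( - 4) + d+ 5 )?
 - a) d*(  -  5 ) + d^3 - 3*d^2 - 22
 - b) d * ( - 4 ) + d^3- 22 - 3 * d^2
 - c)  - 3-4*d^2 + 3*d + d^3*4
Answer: a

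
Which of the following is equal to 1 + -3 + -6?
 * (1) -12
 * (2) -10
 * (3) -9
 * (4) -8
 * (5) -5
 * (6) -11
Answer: 4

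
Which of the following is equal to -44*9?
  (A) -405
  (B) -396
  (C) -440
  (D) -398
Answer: B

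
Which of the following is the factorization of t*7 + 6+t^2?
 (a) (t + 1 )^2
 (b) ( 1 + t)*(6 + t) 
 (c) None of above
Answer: b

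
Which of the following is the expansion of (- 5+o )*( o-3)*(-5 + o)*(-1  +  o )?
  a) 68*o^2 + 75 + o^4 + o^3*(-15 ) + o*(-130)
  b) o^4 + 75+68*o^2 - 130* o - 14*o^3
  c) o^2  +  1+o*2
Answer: b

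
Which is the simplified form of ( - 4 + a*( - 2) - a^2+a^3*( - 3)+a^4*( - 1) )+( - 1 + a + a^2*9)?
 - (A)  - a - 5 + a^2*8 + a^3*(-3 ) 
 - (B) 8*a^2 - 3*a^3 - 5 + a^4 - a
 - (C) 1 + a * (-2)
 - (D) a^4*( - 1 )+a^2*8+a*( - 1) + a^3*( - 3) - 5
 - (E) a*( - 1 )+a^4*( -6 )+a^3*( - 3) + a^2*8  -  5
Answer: D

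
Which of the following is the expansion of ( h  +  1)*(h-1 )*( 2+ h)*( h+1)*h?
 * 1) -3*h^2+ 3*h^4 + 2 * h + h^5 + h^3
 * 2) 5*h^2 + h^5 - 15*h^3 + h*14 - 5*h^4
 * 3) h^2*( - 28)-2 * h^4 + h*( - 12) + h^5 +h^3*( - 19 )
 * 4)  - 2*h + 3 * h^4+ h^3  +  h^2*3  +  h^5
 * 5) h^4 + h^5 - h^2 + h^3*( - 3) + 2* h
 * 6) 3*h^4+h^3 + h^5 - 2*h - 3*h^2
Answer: 6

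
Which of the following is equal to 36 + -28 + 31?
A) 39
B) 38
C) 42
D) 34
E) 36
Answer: A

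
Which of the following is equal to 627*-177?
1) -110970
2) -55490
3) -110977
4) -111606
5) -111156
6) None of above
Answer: 6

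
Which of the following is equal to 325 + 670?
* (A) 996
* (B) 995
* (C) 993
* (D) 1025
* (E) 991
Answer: B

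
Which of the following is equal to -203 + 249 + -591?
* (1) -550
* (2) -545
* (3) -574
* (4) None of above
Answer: 2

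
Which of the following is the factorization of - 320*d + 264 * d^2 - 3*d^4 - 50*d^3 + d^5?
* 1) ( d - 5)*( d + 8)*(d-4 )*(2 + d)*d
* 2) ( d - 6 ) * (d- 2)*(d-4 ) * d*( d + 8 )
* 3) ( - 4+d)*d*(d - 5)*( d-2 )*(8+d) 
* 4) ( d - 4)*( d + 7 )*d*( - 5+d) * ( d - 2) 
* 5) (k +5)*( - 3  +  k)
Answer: 3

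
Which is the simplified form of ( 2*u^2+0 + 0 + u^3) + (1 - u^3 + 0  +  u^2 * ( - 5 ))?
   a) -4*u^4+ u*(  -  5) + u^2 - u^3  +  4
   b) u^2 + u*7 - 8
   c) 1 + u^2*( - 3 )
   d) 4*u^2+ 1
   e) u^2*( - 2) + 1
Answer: c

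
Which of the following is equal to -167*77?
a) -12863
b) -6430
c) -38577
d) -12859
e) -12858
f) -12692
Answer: d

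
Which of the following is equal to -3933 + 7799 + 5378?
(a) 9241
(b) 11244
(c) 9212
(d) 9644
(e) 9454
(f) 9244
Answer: f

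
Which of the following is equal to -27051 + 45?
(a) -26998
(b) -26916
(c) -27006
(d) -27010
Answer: c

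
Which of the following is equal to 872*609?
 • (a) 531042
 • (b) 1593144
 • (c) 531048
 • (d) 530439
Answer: c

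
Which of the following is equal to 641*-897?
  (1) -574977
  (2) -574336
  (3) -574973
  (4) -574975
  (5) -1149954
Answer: 1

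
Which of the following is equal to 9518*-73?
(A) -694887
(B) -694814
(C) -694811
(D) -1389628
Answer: B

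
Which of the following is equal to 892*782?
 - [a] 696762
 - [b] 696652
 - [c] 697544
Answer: c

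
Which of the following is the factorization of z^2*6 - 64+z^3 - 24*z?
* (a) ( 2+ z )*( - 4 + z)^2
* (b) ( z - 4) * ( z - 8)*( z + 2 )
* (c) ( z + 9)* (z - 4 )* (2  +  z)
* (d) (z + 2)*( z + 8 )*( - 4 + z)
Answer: d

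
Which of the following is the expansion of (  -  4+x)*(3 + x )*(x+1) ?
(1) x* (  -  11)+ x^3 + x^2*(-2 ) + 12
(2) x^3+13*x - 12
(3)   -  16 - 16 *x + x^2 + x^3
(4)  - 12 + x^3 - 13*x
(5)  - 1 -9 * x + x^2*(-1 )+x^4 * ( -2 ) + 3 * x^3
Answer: 4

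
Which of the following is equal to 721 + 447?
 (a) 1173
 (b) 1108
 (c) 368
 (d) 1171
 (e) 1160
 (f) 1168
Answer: f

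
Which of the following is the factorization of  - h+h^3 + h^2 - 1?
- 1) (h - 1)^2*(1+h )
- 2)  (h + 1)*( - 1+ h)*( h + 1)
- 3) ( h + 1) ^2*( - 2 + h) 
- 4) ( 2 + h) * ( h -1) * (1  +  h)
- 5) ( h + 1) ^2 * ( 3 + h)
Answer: 2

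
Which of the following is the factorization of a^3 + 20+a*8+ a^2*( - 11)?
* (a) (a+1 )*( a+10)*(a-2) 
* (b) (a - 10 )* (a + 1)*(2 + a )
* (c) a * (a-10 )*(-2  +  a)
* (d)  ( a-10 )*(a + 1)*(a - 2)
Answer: d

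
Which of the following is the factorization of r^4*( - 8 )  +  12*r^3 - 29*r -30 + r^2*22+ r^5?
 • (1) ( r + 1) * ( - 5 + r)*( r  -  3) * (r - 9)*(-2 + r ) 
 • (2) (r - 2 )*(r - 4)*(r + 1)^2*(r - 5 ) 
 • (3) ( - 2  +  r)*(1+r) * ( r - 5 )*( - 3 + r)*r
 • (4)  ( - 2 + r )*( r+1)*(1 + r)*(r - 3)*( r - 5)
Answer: 4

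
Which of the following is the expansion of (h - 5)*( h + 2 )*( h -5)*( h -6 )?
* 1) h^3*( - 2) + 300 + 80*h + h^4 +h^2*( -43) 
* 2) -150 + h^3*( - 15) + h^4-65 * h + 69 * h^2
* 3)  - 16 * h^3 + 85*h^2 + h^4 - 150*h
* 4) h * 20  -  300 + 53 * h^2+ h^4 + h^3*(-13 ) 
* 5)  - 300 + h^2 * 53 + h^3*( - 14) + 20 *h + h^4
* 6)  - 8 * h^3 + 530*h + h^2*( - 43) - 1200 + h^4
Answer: 5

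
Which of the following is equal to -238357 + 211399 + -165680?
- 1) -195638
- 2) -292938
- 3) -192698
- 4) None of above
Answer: 4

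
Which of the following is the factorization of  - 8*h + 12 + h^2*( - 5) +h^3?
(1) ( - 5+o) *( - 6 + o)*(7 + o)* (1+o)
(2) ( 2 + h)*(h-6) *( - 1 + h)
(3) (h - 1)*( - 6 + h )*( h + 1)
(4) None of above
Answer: 2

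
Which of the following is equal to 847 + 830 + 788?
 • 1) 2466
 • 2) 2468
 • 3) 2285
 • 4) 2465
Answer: 4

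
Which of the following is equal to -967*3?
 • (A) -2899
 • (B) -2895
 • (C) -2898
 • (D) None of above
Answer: D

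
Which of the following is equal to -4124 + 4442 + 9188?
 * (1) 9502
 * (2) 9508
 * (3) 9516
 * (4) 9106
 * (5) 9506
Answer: 5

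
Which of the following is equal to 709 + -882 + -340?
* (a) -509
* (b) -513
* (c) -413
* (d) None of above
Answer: b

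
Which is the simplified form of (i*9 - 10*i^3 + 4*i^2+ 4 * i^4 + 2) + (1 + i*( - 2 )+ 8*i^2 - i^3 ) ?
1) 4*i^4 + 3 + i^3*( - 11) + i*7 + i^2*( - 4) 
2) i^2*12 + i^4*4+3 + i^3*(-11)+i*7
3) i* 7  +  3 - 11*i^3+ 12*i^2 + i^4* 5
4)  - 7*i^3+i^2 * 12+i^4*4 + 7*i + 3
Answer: 2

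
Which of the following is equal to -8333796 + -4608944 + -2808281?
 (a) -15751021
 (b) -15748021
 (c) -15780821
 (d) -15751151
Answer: a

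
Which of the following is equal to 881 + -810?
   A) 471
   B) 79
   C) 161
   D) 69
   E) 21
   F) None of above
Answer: F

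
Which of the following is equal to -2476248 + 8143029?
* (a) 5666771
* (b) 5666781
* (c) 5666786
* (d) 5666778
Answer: b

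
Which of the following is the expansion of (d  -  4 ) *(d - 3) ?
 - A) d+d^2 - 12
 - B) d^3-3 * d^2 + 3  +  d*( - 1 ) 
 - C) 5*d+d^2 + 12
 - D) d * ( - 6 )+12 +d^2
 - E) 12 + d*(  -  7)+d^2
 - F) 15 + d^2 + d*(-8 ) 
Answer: E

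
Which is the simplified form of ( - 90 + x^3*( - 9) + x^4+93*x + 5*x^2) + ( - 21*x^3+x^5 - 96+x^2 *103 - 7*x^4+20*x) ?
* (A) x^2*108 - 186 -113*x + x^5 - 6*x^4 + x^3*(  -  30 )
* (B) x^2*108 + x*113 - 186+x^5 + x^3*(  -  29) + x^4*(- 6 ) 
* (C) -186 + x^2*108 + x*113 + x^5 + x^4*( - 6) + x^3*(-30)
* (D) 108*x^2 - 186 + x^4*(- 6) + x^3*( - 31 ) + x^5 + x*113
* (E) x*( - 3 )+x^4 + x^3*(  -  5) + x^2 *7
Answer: C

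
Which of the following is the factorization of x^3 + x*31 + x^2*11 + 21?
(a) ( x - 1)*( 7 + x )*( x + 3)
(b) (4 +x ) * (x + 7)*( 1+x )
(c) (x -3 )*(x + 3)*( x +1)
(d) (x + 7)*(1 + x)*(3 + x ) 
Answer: d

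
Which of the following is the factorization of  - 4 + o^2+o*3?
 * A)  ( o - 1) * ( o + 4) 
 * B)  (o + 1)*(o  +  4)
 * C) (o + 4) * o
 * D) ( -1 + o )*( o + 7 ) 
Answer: A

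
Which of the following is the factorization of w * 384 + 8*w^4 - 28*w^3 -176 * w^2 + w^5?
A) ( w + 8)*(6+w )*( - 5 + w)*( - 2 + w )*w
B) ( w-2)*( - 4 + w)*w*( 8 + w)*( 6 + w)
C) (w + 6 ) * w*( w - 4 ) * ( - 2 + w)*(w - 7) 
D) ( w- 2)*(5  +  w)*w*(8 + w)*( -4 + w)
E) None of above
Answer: B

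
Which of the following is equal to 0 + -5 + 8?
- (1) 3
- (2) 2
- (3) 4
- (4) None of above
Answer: 1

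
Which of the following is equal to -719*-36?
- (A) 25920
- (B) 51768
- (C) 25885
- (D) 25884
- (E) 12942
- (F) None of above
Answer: D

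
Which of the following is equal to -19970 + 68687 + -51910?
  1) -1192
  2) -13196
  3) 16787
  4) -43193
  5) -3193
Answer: 5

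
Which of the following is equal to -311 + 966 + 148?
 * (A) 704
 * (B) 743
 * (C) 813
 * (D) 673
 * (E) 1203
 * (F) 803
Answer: F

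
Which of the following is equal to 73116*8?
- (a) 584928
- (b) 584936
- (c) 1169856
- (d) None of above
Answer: a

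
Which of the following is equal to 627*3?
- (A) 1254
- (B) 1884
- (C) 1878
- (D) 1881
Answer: D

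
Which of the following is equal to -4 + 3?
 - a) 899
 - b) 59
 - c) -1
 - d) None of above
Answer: c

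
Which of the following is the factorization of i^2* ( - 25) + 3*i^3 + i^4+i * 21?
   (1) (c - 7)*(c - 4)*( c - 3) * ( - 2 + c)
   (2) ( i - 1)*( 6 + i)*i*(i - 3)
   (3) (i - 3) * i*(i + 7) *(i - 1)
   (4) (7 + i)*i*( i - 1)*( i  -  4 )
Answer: 3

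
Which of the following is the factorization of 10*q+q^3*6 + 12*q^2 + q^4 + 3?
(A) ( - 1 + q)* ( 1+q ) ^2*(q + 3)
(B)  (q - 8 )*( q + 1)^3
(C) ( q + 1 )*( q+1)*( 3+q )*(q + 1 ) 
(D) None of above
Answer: C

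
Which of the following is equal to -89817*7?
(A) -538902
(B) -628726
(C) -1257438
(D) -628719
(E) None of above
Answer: D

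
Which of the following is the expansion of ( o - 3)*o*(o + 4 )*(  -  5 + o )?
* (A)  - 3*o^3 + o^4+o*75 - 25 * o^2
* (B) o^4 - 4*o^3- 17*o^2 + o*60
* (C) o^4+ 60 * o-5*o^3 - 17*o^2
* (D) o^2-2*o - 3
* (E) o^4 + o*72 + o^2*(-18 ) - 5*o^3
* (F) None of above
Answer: B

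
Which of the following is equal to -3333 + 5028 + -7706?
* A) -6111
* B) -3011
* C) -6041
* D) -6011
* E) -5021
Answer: D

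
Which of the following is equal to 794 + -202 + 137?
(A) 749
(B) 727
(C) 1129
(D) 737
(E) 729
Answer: E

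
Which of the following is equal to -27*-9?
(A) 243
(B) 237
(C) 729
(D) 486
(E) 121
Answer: A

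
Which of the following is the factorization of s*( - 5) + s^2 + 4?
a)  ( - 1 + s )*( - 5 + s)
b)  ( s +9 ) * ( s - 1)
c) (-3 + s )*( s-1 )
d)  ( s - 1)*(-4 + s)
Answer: d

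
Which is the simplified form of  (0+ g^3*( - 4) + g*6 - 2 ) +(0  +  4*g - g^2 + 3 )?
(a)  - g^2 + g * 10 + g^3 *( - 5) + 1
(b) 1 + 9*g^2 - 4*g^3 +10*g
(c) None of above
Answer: c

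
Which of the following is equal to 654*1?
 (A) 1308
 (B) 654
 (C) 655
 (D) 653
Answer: B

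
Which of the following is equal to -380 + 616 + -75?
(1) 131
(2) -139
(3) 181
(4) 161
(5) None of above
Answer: 4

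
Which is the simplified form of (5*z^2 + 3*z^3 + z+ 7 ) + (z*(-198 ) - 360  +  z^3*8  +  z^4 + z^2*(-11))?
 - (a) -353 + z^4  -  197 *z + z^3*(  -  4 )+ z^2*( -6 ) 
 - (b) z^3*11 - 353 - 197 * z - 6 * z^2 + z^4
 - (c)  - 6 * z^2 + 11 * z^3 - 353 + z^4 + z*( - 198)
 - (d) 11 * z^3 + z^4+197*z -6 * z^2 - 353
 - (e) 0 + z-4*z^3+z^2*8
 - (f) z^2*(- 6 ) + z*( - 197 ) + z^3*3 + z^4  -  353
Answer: b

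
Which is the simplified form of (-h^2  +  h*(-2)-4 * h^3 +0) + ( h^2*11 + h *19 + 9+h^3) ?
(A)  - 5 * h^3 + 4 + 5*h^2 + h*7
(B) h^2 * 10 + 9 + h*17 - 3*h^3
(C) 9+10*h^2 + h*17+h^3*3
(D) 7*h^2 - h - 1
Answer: B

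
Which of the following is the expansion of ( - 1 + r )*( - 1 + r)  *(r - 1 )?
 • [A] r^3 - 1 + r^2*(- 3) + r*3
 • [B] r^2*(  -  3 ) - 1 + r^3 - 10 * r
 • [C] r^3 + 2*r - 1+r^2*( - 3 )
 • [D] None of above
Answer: A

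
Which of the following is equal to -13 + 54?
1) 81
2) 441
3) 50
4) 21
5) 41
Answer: 5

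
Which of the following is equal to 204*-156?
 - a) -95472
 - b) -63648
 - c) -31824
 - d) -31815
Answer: c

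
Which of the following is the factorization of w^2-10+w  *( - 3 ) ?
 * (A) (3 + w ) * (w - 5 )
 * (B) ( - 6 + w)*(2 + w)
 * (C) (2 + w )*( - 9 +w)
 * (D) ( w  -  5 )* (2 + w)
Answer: D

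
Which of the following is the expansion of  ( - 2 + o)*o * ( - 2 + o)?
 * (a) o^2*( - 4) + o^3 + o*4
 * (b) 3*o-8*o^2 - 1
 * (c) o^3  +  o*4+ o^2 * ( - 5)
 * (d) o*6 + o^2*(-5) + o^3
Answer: a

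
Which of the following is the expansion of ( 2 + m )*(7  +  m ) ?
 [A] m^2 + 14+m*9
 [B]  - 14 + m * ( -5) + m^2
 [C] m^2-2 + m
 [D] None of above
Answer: A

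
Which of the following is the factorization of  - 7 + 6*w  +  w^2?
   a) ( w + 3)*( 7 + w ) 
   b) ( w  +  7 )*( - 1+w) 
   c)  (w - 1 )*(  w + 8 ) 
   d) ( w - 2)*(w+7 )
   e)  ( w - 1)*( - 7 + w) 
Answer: b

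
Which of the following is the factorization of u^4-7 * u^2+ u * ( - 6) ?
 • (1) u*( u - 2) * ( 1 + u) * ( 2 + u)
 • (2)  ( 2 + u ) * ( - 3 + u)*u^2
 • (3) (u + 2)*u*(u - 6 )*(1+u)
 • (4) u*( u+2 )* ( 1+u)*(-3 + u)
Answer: 4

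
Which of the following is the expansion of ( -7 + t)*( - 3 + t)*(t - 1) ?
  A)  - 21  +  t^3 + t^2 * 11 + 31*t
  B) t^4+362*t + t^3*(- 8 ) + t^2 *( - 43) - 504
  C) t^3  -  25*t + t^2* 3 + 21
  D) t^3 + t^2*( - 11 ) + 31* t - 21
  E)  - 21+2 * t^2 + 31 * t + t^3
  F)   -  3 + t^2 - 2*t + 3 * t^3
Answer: D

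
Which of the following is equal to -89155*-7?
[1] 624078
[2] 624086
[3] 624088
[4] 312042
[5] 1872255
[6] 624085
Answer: 6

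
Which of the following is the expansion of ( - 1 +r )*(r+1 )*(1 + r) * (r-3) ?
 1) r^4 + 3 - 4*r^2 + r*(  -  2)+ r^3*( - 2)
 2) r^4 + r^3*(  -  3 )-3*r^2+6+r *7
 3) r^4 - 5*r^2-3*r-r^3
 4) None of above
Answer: 4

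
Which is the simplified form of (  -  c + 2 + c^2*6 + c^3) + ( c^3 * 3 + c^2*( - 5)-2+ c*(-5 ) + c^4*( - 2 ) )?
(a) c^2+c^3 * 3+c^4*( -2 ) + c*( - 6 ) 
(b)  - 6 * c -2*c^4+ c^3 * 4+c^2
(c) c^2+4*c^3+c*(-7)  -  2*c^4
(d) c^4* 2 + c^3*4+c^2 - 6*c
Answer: b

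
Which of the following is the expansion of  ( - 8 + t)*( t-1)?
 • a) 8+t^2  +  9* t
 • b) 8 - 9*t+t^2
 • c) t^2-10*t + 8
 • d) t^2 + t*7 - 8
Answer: b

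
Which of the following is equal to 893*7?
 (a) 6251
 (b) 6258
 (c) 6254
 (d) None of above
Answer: a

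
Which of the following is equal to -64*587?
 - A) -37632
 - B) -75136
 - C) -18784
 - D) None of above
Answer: D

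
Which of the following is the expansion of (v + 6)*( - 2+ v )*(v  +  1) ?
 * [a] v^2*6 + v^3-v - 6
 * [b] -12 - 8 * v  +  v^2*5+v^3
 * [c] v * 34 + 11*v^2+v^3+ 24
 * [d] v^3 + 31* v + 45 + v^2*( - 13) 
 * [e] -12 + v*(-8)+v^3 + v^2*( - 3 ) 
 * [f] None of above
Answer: b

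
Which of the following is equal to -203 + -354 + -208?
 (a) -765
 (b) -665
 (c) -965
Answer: a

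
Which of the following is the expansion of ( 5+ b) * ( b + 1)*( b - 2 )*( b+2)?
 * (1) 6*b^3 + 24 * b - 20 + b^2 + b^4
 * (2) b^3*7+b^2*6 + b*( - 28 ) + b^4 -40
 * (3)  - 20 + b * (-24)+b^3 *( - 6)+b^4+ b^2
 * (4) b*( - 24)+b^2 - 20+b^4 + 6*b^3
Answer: 4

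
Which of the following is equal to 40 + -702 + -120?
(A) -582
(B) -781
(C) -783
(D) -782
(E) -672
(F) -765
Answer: D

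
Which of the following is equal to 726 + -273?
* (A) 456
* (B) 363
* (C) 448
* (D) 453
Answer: D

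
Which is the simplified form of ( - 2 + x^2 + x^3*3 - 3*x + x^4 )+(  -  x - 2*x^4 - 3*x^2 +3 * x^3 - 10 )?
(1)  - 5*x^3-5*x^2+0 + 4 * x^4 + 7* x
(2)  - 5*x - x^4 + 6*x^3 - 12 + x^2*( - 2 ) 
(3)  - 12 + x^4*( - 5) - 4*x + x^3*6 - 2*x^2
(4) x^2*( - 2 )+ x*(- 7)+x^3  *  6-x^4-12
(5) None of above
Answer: 5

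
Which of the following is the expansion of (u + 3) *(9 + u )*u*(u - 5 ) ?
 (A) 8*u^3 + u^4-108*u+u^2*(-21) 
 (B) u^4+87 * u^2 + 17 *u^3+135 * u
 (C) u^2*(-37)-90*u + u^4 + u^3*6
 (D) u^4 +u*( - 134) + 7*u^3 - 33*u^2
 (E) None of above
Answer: E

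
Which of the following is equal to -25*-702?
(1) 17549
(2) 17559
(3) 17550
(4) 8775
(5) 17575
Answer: 3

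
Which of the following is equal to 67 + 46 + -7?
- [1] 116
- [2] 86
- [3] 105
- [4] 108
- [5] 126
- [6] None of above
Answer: 6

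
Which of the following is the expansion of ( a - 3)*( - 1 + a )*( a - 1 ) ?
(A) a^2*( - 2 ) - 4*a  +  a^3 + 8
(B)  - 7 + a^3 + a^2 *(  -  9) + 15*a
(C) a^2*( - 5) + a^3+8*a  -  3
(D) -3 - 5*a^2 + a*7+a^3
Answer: D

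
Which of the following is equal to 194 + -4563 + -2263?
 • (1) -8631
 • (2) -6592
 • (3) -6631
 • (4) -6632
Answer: 4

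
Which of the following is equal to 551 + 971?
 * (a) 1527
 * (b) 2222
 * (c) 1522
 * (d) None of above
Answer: c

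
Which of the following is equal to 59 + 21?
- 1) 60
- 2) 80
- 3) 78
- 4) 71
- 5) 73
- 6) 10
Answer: 2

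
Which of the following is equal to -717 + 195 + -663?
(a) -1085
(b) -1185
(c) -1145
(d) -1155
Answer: b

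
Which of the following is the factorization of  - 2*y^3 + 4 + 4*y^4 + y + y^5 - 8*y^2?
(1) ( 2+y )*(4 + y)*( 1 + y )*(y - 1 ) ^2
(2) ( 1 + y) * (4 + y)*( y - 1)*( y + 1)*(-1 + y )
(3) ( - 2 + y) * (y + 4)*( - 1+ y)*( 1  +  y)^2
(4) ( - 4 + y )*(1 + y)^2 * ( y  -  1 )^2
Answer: 2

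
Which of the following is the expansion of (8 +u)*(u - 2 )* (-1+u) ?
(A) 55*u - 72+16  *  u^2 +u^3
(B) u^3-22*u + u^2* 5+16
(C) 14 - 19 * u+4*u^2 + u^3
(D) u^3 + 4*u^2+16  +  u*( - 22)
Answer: B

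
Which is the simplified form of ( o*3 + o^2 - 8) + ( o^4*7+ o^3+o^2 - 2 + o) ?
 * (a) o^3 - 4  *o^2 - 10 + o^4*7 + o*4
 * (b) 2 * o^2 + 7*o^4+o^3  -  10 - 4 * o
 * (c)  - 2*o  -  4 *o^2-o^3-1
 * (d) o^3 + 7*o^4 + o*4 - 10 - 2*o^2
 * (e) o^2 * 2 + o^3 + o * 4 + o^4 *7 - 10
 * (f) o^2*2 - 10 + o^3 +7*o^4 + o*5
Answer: e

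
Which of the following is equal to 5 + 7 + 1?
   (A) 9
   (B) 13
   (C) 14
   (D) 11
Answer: B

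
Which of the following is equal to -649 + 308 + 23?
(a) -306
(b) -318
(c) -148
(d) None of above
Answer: b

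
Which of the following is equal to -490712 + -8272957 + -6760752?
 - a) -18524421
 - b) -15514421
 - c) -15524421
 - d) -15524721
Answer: c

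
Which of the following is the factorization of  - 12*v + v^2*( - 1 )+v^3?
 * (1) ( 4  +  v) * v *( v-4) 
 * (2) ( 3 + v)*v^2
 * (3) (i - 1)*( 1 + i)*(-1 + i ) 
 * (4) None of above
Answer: 4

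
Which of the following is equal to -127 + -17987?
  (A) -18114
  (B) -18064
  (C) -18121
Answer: A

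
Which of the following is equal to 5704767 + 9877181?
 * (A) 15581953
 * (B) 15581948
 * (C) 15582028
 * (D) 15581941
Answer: B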